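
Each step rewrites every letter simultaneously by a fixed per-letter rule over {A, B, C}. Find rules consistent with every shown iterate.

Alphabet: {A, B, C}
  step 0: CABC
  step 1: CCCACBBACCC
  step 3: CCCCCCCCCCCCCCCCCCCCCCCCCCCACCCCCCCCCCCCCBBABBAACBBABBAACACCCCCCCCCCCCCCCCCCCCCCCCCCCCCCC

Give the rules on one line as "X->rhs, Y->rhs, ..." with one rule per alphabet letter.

  step 0 ⇒ step 1: CABC ⇒ CCC·AC·BBA·CCC
    A ↦ AC
    B ↦ BBA
    C ↦ CCC

A->AC, B->BBA, C->CCC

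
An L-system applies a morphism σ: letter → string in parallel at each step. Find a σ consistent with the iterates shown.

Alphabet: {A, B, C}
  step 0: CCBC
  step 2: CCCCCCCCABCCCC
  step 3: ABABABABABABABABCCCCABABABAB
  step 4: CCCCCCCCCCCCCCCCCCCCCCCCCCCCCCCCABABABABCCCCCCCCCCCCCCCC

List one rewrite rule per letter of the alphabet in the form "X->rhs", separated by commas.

  step 3 ⇒ step 4: ABABABABABABABABCCCCABABABAB ⇒ CCC·C·CCC·C·CCC·C·CCC·C·CCC·C·CCC·C·CCC·C·CCC·C·AB·AB·AB·AB·CCC·C·CCC·C·CCC·C·CCC·C
    A ↦ CCC
    B ↦ C
    C ↦ AB

A->CCC, B->C, C->AB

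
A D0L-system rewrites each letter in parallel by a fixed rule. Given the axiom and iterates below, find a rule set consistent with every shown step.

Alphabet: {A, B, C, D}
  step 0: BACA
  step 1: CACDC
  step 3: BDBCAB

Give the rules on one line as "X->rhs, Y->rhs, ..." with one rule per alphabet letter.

A->C, B->CA, C->D, D->B

  step 0 ⇒ step 1: BACA ⇒ CA·C·D·C
    A ↦ C
    B ↦ CA
    C ↦ D
    D ↦ B  (constrained at step 1)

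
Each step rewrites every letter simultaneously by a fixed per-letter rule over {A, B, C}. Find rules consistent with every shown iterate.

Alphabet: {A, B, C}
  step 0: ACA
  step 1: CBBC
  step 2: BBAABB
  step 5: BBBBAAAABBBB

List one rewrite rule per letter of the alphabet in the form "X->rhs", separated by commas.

  step 1 ⇒ step 2: CBBC ⇒ BB·A·A·BB
    B ↦ A
    C ↦ BB
  step 0 ⇒ step 1: ACA ⇒ C·BB·C
    A ↦ C

A->C, B->A, C->BB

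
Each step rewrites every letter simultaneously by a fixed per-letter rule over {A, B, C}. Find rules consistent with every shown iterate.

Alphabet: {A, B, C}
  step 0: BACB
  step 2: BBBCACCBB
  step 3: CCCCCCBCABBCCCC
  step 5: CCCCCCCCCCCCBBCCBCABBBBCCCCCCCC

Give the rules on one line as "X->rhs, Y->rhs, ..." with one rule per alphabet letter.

A->CA, B->CC, C->B

  step 2 ⇒ step 3: BBBCACCBB ⇒ CC·CC·CC·B·CA·B·B·CC·CC
    A ↦ CA
    B ↦ CC
    C ↦ B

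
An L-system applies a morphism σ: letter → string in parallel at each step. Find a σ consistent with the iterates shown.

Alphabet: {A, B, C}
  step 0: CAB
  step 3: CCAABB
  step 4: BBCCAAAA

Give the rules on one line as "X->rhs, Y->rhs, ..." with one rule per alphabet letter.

A->C, B->AA, C->B

  step 3 ⇒ step 4: CCAABB ⇒ B·B·C·C·AA·AA
    A ↦ C
    B ↦ AA
    C ↦ B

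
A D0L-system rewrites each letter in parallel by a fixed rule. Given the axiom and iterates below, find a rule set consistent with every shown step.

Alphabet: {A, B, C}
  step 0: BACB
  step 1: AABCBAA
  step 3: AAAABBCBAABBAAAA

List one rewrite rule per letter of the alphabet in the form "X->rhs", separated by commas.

A->B, B->AA, C->CB

  step 0 ⇒ step 1: BACB ⇒ AA·B·CB·AA
    A ↦ B
    B ↦ AA
    C ↦ CB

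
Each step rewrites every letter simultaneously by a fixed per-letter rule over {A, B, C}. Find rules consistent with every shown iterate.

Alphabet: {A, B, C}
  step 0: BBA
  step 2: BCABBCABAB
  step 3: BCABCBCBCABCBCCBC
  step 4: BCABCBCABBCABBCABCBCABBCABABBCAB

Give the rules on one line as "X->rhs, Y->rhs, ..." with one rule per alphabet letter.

  step 3 ⇒ step 4: BCABCBCBCABCBCCBC ⇒ BC·AB·C·BC·AB·BC·AB·BC·AB·C·BC·AB·BC·AB·AB·BC·AB
    A ↦ C
    B ↦ BC
    C ↦ AB

A->C, B->BC, C->AB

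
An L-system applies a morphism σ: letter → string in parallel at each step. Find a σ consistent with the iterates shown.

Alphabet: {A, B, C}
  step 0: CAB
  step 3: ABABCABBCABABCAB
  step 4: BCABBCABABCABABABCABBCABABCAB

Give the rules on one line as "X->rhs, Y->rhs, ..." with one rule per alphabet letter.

A->BC, B->AB, C->A

  step 3 ⇒ step 4: ABABCABBCABABCAB ⇒ BC·AB·BC·AB·A·BC·AB·AB·A·BC·AB·BC·AB·A·BC·AB
    A ↦ BC
    B ↦ AB
    C ↦ A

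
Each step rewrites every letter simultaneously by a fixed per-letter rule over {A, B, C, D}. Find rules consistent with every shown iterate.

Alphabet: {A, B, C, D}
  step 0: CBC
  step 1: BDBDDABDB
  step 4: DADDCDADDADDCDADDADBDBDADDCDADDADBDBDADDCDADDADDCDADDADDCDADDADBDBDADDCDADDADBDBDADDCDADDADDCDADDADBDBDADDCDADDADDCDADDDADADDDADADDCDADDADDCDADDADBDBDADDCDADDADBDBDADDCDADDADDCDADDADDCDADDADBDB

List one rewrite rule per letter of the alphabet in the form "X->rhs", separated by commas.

A->DC, B->DDA, C->BDB, D->DAD

  step 0 ⇒ step 1: CBC ⇒ BDB·DDA·BDB
    B ↦ DDA
    C ↦ BDB
    A ↦ DC  (constrained at step 1)
    D ↦ DAD  (constrained at step 1)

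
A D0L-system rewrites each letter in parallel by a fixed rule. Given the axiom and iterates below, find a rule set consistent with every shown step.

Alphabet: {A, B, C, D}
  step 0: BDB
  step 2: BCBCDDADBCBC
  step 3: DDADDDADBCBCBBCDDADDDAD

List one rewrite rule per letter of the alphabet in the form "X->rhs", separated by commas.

  step 2 ⇒ step 3: BCBCDDADBCBC ⇒ DD·AD·DD·AD·BC·BC·B·BC·DD·AD·DD·AD
    A ↦ B
    B ↦ DD
    C ↦ AD
    D ↦ BC

A->B, B->DD, C->AD, D->BC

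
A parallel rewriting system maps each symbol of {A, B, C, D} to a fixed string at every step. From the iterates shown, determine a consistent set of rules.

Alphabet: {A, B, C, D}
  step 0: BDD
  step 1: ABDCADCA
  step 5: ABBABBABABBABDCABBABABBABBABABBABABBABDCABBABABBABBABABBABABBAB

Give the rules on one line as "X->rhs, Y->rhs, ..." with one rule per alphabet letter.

A->B, B->AB, C->B, D->DCA

  step 0 ⇒ step 1: BDD ⇒ AB·DCA·DCA
    B ↦ AB
    D ↦ DCA
    A ↦ B  (constrained at step 1)
    C ↦ B  (constrained at step 1)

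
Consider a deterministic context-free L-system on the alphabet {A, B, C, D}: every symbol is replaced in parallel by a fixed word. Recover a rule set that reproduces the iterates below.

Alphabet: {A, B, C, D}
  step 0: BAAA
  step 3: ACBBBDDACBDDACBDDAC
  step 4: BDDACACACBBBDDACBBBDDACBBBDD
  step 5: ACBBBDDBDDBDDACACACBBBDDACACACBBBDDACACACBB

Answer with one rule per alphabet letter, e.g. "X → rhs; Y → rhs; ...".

  step 4 ⇒ step 5: BDDACACACBBBDDACBBBDDACBBBDD ⇒ AC·B·B·BD·D·BD·D·BD·D·AC·AC·AC·B·B·BD·D·AC·AC·AC·B·B·BD·D·AC·AC·AC·B·B
    A ↦ BD
    B ↦ AC
    C ↦ D
    D ↦ B

A->BD, B->AC, C->D, D->B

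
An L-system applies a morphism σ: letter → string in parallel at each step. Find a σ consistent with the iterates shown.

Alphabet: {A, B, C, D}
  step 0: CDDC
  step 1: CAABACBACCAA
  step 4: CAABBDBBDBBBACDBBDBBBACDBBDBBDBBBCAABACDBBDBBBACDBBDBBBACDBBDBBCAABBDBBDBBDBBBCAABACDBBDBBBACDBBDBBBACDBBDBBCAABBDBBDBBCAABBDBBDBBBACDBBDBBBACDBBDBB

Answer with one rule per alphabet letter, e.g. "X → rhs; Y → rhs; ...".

A->B, B->DBB, C->CAA, D->BAC

  step 0 ⇒ step 1: CDDC ⇒ CAA·BAC·BAC·CAA
    C ↦ CAA
    D ↦ BAC
    A ↦ B  (constrained at step 1)
    B ↦ DBB  (constrained at step 1)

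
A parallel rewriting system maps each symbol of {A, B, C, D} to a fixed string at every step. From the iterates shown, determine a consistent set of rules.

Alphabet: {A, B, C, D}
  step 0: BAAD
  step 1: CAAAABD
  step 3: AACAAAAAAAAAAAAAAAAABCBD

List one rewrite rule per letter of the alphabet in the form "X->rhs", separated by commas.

A->AA, B->C, C->AB, D->BD

  step 0 ⇒ step 1: BAAD ⇒ C·AA·AA·BD
    A ↦ AA
    B ↦ C
    D ↦ BD
    C ↦ AB  (constrained at step 1)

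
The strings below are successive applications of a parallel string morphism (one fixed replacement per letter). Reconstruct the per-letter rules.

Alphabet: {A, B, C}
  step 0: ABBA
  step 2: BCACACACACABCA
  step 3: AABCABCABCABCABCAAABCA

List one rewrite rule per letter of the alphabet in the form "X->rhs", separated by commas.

  step 2 ⇒ step 3: BCACACACACABCA ⇒ AA·B·CA·B·CA·B·CA·B·CA·B·CA·AA·B·CA
    A ↦ CA
    B ↦ AA
    C ↦ B

A->CA, B->AA, C->B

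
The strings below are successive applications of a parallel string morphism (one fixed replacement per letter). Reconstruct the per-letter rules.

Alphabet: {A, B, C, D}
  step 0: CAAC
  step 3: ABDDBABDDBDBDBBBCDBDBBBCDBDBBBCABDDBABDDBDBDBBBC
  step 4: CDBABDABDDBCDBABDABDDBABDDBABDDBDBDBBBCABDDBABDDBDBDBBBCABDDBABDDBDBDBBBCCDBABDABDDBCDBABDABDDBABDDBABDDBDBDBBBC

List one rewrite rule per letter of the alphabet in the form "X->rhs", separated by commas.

  step 3 ⇒ step 4: ABDDBABDDBDBDBBBCDBDBBBCDBDBBBCABDDBABDDBDBDBBBC ⇒ C·DB·ABD·ABD·DB·C·DB·ABD·ABD·DB·ABD·DB·ABD·DB·DB·DB·BBC·ABD·DB·ABD·DB·DB·DB·BBC·ABD·DB·ABD·DB·DB·DB·BBC·C·DB·ABD·ABD·DB·C·DB·ABD·ABD·DB·ABD·DB·ABD·DB·DB·DB·BBC
    A ↦ C
    B ↦ DB
    C ↦ BBC
    D ↦ ABD

A->C, B->DB, C->BBC, D->ABD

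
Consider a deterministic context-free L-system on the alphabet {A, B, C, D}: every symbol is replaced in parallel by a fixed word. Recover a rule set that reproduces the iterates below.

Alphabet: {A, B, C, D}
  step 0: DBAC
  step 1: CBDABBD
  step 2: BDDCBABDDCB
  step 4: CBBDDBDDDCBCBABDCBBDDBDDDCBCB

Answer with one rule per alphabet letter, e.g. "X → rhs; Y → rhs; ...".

A->AB, B->D, C->BD, D->CB

  step 1 ⇒ step 2: CBDABBD ⇒ BD·D·CB·AB·D·D·CB
    A ↦ AB
    B ↦ D
    C ↦ BD
    D ↦ CB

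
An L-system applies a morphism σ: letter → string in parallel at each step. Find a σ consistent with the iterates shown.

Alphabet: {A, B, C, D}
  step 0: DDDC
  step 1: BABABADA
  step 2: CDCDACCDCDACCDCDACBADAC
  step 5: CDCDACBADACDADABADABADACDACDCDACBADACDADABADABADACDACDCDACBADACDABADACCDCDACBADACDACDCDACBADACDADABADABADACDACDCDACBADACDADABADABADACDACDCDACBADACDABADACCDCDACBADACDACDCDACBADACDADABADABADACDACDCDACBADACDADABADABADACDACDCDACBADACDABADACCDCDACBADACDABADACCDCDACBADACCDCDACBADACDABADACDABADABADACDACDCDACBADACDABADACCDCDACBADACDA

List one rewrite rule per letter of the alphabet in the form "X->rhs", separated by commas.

  step 1 ⇒ step 2: BABABADA ⇒ CDC·DAC·CDC·DAC·CDC·DAC·BA·DAC
    A ↦ DAC
    B ↦ CDC
    D ↦ BA
  step 0 ⇒ step 1: DDDC ⇒ BA·BA·BA·DA
    C ↦ DA

A->DAC, B->CDC, C->DA, D->BA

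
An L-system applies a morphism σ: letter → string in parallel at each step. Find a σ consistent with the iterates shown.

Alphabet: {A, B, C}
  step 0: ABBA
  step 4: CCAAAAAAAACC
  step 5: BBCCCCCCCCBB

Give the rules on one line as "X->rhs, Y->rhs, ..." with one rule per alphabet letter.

  step 4 ⇒ step 5: CCAAAAAAAACC ⇒ B·B·C·C·C·C·C·C·C·C·B·B
    A ↦ C
    C ↦ B
    B ↦ AA  (constrained at step 0)

A->C, B->AA, C->B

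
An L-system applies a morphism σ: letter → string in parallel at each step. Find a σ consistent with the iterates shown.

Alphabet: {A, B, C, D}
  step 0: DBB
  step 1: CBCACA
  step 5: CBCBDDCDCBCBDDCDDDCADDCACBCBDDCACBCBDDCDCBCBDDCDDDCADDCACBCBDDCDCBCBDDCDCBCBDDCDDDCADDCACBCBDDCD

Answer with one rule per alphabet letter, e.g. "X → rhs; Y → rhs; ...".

  step 0 ⇒ step 1: DBB ⇒ CB·CA·CA
    B ↦ CA
    D ↦ CB
    A ↦ CD  (constrained at step 1)
    C ↦ DD  (constrained at step 1)

A->CD, B->CA, C->DD, D->CB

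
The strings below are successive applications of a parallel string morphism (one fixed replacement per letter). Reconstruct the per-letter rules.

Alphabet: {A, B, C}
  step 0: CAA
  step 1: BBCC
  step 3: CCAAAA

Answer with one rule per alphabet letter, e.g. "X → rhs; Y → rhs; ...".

  step 0 ⇒ step 1: CAA ⇒ BB·C·C
    A ↦ C
    C ↦ BB
    B ↦ A  (constrained at step 1)

A->C, B->A, C->BB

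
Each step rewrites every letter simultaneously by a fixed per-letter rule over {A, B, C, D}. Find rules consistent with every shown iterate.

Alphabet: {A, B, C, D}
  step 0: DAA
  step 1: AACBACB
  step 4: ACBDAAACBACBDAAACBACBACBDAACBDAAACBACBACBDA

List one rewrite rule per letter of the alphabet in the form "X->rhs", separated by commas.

  step 0 ⇒ step 1: DAA ⇒ A·ACB·ACB
    A ↦ ACB
    D ↦ A
    B ↦ A  (constrained at step 1)
    C ↦ D  (constrained at step 1)

A->ACB, B->A, C->D, D->A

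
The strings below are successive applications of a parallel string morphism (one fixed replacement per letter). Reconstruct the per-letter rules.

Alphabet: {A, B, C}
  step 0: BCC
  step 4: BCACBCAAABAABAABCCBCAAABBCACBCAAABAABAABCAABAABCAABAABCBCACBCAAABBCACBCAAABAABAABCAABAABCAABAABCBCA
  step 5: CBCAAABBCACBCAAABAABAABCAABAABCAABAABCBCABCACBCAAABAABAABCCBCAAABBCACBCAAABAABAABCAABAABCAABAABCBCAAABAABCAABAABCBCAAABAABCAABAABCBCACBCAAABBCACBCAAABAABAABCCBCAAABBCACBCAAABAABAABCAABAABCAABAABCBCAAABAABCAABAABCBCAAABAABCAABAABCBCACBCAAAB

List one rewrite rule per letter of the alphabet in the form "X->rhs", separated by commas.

  step 4 ⇒ step 5: BCACBCAAABAABAABCCBCAAABBCACBCAAABAABAABCAABAABCAABAABCBCACBCAAABBCACBCAAABAABAABCAABAABCAABAABCBCA ⇒ C·BCA·AAB·BCA·C·BCA·AAB·AAB·AAB·C·AAB·AAB·C·AAB·AAB·C·BCA·BCA·C·BCA·AAB·AAB·AAB·C·C·BCA·AAB·BCA·C·BCA·AAB·AAB·AAB·C·AAB·AAB·C·AAB·AAB·C·BCA·AAB·AAB·C·AAB·AAB·C·BCA·AAB·AAB·C·AAB·AAB·C·BCA·C·BCA·AAB·BCA·C·BCA·AAB·AAB·AAB·C·C·BCA·AAB·BCA·C·BCA·AAB·AAB·AAB·C·AAB·AAB·C·AAB·AAB·C·BCA·AAB·AAB·C·AAB·AAB·C·BCA·AAB·AAB·C·AAB·AAB·C·BCA·C·BCA·AAB
    A ↦ AAB
    B ↦ C
    C ↦ BCA

A->AAB, B->C, C->BCA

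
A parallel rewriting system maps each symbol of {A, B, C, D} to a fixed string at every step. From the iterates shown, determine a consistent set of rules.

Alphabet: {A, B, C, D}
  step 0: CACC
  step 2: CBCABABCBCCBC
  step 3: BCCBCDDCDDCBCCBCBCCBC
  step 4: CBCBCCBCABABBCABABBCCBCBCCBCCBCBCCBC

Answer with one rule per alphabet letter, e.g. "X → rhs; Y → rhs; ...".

A->DD, B->C, C->BC, D->AB

  step 3 ⇒ step 4: BCCBCDDCDDCBCCBCBCCBC ⇒ C·BC·BC·C·BC·AB·AB·BC·AB·AB·BC·C·BC·BC·C·BC·C·BC·BC·C·BC
    B ↦ C
    C ↦ BC
    D ↦ AB
  step 2 ⇒ step 3: CBCABABCBCCBC ⇒ BC·C·BC·DD·C·DD·C·BC·C·BC·BC·C·BC
    A ↦ DD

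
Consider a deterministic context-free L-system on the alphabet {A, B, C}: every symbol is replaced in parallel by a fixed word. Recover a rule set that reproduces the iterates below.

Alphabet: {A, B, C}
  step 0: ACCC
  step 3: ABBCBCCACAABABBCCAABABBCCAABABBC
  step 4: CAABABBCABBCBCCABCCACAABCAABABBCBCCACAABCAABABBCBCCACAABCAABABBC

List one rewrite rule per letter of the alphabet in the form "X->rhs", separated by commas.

  step 3 ⇒ step 4: ABBCBCCACAABABBCCAABABBCCAABABBC ⇒ CA·AB·AB·BC·AB·BC·BC·CA·BC·CA·CA·AB·CA·AB·AB·BC·BC·CA·CA·AB·CA·AB·AB·BC·BC·CA·CA·AB·CA·AB·AB·BC
    A ↦ CA
    B ↦ AB
    C ↦ BC

A->CA, B->AB, C->BC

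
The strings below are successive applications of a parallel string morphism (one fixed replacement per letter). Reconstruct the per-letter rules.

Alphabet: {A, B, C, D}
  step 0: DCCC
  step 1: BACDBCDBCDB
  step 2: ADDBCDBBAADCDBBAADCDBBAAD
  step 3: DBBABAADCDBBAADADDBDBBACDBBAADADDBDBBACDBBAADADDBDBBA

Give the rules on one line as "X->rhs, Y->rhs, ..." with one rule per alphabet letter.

A->DB, B->AD, C->CDB, D->BA

  step 2 ⇒ step 3: ADDBCDBBAADCDBBAADCDBBAAD ⇒ DB·BA·BA·AD·CDB·BA·AD·AD·DB·DB·BA·CDB·BA·AD·AD·DB·DB·BA·CDB·BA·AD·AD·DB·DB·BA
    A ↦ DB
    B ↦ AD
    C ↦ CDB
    D ↦ BA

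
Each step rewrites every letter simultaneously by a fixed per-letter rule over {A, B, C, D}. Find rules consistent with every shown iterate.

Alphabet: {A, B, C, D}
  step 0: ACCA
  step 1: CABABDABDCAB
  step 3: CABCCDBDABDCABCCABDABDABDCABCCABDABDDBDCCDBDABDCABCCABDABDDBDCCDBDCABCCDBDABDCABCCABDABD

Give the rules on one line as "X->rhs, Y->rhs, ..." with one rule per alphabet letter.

A->CAB, B->CC, C->ABD, D->DBD

  step 0 ⇒ step 1: ACCA ⇒ CAB·ABD·ABD·CAB
    A ↦ CAB
    C ↦ ABD
    B ↦ CC  (constrained at step 1)
    D ↦ DBD  (constrained at step 1)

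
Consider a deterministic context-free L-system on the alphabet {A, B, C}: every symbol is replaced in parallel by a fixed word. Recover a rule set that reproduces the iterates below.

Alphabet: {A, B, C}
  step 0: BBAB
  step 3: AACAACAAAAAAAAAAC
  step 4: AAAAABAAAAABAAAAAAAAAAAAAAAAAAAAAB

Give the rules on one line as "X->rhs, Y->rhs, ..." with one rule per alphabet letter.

A->AA, B->C, C->AB

  step 3 ⇒ step 4: AACAACAAAAAAAAAAC ⇒ AA·AA·AB·AA·AA·AB·AA·AA·AA·AA·AA·AA·AA·AA·AA·AA·AB
    A ↦ AA
    C ↦ AB
    B ↦ C  (constrained at step 0)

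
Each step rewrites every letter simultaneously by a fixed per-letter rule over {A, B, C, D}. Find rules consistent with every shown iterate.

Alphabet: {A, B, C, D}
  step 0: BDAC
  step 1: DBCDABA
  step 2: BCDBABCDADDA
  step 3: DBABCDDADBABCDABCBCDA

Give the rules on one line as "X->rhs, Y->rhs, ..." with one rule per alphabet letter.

A->DA, B->D, C->BA, D->BC

  step 2 ⇒ step 3: BCDBABCDADDA ⇒ D·BA·BC·D·DA·D·BA·BC·DA·BC·BC·DA
    A ↦ DA
    B ↦ D
    C ↦ BA
    D ↦ BC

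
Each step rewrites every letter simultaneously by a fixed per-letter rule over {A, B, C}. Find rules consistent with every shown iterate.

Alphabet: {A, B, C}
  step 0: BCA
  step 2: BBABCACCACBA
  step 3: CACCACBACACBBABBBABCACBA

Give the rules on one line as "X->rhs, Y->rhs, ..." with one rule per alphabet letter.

A->BA, B->CAC, C->B

  step 2 ⇒ step 3: BBABCACCACBA ⇒ CAC·CAC·BA·CAC·B·BA·B·B·BA·B·CAC·BA
    A ↦ BA
    B ↦ CAC
    C ↦ B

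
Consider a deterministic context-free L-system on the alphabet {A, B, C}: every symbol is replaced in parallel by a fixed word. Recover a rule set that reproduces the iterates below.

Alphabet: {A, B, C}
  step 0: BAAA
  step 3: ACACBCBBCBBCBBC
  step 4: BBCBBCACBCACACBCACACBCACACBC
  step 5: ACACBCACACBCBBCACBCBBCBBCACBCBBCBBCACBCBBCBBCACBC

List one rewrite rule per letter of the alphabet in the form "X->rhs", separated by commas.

  step 4 ⇒ step 5: BBCBBCACBCACACBCACACBCACACBC ⇒ AC·AC·BC·AC·AC·BC·B·BC·AC·BC·B·BC·B·BC·AC·BC·B·BC·B·BC·AC·BC·B·BC·B·BC·AC·BC
    A ↦ B
    B ↦ AC
    C ↦ BC

A->B, B->AC, C->BC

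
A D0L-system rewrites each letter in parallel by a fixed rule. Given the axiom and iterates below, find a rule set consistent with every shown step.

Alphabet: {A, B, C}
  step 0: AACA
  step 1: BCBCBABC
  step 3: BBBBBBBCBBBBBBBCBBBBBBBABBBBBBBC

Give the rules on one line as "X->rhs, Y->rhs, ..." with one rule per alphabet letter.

A->BC, B->BB, C->BA

  step 0 ⇒ step 1: AACA ⇒ BC·BC·BA·BC
    A ↦ BC
    C ↦ BA
    B ↦ BB  (constrained at step 1)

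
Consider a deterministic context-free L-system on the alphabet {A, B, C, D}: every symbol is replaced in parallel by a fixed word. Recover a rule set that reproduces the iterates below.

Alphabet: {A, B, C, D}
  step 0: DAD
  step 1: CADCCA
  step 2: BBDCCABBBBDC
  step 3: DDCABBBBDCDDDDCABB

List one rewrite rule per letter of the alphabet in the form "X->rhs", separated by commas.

A->DC, B->D, C->BB, D->CA

  step 2 ⇒ step 3: BBDCCABBBBDC ⇒ D·D·CA·BB·BB·DC·D·D·D·D·CA·BB
    A ↦ DC
    B ↦ D
    C ↦ BB
    D ↦ CA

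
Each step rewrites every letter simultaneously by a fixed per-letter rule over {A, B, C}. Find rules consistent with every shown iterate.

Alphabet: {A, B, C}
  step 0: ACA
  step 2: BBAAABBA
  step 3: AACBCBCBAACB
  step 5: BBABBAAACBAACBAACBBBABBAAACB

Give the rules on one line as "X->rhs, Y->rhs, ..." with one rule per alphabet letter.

  step 2 ⇒ step 3: BBAAABBA ⇒ A·A·CB·CB·CB·A·A·CB
    A ↦ CB
    B ↦ A
    C ↦ BB  (constrained at step 0)

A->CB, B->A, C->BB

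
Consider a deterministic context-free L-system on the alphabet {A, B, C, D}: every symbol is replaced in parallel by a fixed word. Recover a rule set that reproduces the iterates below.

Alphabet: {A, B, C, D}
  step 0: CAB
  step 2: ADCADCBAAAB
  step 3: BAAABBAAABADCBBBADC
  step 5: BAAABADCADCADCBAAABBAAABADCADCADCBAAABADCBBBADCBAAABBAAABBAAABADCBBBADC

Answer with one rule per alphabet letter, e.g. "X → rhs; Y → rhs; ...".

A->B, B->ADC, C->B, D->AAA

  step 2 ⇒ step 3: ADCADCBAAAB ⇒ B·AAA·B·B·AAA·B·ADC·B·B·B·ADC
    A ↦ B
    B ↦ ADC
    C ↦ B
    D ↦ AAA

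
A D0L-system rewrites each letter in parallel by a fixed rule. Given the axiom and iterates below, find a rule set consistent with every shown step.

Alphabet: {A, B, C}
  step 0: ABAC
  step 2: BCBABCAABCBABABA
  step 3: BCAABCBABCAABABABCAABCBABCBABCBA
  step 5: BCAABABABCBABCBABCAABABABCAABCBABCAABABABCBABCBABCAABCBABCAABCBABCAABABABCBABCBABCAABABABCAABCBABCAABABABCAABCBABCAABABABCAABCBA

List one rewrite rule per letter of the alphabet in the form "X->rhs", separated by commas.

  step 2 ⇒ step 3: BCBABCAABCBABABA ⇒ BC·AA·BC·BA·BC·AA·BA·BA·BC·AA·BC·BA·BC·BA·BC·BA
    A ↦ BA
    B ↦ BC
    C ↦ AA

A->BA, B->BC, C->AA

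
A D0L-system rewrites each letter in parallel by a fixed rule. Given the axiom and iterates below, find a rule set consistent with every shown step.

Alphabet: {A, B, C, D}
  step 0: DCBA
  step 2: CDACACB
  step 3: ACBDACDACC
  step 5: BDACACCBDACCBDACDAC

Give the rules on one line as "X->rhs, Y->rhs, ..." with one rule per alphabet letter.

A->D, B->C, C->AC, D->B

  step 2 ⇒ step 3: CDACACB ⇒ AC·B·D·AC·D·AC·C
    A ↦ D
    B ↦ C
    C ↦ AC
    D ↦ B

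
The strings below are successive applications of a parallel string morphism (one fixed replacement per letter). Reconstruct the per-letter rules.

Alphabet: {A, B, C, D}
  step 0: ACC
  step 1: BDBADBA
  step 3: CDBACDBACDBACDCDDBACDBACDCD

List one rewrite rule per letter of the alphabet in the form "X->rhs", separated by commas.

A->B, B->DCD, C->DBA, D->C

  step 0 ⇒ step 1: ACC ⇒ B·DBA·DBA
    A ↦ B
    C ↦ DBA
    B ↦ DCD  (constrained at step 1)
    D ↦ C  (constrained at step 1)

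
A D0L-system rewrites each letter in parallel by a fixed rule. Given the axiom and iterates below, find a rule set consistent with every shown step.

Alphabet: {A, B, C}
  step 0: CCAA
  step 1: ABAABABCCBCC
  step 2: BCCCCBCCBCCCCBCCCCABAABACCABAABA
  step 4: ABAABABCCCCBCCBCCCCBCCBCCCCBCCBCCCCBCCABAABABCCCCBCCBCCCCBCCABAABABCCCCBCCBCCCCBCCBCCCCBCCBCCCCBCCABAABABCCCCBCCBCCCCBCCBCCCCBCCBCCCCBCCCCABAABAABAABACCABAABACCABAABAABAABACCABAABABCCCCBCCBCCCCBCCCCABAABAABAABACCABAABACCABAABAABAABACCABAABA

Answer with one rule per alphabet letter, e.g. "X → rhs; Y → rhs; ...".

  step 1 ⇒ step 2: ABAABABCCBCC ⇒ BCC·CC·BCC·BCC·CC·BCC·CC·ABA·ABA·CC·ABA·ABA
    A ↦ BCC
    B ↦ CC
    C ↦ ABA

A->BCC, B->CC, C->ABA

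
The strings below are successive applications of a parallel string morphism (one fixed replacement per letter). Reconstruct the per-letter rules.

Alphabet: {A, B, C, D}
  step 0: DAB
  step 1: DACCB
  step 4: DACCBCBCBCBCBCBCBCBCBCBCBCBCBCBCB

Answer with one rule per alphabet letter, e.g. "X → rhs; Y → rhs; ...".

  step 0 ⇒ step 1: DAB ⇒ DA·C·CB
    A ↦ C
    B ↦ CB
    D ↦ DA
    C ↦ CB  (constrained at step 1)

A->C, B->CB, C->CB, D->DA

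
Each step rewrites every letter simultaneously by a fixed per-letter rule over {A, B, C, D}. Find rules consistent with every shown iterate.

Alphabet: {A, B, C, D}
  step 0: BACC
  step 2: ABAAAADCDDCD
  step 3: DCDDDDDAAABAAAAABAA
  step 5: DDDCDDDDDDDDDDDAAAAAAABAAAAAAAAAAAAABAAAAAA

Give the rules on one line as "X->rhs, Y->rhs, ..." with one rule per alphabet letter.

A->D, B->CD, C->AB, D->AA

  step 2 ⇒ step 3: ABAAAADCDDCD ⇒ D·CD·D·D·D·D·AA·AB·AA·AA·AB·AA
    A ↦ D
    B ↦ CD
    C ↦ AB
    D ↦ AA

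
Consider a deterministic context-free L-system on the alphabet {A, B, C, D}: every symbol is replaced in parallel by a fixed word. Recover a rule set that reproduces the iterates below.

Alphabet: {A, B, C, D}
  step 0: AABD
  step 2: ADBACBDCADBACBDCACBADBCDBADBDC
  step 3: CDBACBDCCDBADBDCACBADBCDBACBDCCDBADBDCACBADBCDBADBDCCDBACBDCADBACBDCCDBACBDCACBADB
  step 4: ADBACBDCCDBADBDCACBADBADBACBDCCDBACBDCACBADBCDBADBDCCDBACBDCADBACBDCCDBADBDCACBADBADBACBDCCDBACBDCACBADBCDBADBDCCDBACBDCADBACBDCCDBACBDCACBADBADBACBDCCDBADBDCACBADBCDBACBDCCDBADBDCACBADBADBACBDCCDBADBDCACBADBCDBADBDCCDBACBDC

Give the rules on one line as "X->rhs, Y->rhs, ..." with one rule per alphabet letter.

A->CDB, B->DC, C->ADB, D->ACB

  step 3 ⇒ step 4: CDBACBDCCDBADBDCACBADBCDBACBDCCDBADBDCACBADBCDBADBDCCDBACBDCADBACBDCCDBACBDCACBADB ⇒ ADB·ACB·DC·CDB·ADB·DC·ACB·ADB·ADB·ACB·DC·CDB·ACB·DC·ACB·ADB·CDB·ADB·DC·CDB·ACB·DC·ADB·ACB·DC·CDB·ADB·DC·ACB·ADB·ADB·ACB·DC·CDB·ACB·DC·ACB·ADB·CDB·ADB·DC·CDB·ACB·DC·ADB·ACB·DC·CDB·ACB·DC·ACB·ADB·ADB·ACB·DC·CDB·ADB·DC·ACB·ADB·CDB·ACB·DC·CDB·ADB·DC·ACB·ADB·ADB·ACB·DC·CDB·ADB·DC·ACB·ADB·CDB·ADB·DC·CDB·ACB·DC
    A ↦ CDB
    B ↦ DC
    C ↦ ADB
    D ↦ ACB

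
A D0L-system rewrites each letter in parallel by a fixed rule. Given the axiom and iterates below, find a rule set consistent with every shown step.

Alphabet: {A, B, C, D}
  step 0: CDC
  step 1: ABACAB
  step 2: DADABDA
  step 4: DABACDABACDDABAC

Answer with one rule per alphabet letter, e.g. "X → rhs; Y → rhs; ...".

A->D, B->A, C->AB, D->AC

  step 1 ⇒ step 2: ABACAB ⇒ D·A·D·AB·D·A
    A ↦ D
    B ↦ A
    C ↦ AB
  step 0 ⇒ step 1: CDC ⇒ AB·AC·AB
    D ↦ AC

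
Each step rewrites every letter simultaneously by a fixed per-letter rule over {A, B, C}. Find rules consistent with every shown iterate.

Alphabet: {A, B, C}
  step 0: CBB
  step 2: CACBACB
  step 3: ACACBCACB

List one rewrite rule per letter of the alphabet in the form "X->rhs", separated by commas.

A->C, B->CB, C->A

  step 2 ⇒ step 3: CACBACB ⇒ A·C·A·CB·C·A·CB
    A ↦ C
    B ↦ CB
    C ↦ A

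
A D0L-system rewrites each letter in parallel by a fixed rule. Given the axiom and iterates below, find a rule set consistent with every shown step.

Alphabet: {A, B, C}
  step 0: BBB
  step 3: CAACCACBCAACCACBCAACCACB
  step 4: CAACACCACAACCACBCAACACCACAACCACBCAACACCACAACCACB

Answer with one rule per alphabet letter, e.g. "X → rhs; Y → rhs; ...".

  step 3 ⇒ step 4: CAACCACBCAACCACBCAACCACB ⇒ CA·AC·AC·CA·CA·AC·CA·CB·CA·AC·AC·CA·CA·AC·CA·CB·CA·AC·AC·CA·CA·AC·CA·CB
    A ↦ AC
    B ↦ CB
    C ↦ CA

A->AC, B->CB, C->CA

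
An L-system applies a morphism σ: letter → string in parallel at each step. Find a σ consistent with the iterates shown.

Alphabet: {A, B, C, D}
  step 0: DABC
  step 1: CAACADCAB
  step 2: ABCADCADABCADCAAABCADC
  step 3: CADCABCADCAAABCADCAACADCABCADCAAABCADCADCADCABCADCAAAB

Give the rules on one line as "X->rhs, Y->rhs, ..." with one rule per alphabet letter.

A->CAD, B->C, C->AB, D->CAA

  step 2 ⇒ step 3: ABCADCADABCADCAAABCADC ⇒ CAD·C·AB·CAD·CAA·AB·CAD·CAA·CAD·C·AB·CAD·CAA·AB·CAD·CAD·CAD·C·AB·CAD·CAA·AB
    A ↦ CAD
    B ↦ C
    C ↦ AB
    D ↦ CAA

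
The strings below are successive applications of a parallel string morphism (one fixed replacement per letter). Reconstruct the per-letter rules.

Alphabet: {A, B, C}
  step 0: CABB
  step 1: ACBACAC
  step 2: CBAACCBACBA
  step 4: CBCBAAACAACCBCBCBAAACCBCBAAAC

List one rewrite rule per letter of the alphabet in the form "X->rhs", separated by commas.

A->CB, B->AC, C->A

  step 1 ⇒ step 2: ACBACAC ⇒ CB·A·AC·CB·A·CB·A
    A ↦ CB
    B ↦ AC
    C ↦ A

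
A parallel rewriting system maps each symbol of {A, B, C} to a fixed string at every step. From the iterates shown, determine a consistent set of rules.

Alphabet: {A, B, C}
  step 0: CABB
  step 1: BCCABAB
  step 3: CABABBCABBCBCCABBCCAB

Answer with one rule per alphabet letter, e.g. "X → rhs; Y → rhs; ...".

  step 0 ⇒ step 1: CABB ⇒ BC·C·AB·AB
    A ↦ C
    B ↦ AB
    C ↦ BC

A->C, B->AB, C->BC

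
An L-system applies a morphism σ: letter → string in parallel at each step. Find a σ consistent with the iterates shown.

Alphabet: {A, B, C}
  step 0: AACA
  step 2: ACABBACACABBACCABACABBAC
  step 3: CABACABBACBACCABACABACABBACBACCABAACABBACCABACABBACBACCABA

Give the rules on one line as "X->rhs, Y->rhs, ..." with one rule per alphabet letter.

  step 2 ⇒ step 3: ACABBACACABBACCABACABBAC ⇒ CAB·A·CAB·BAC·BAC·CAB·A·CAB·A·CAB·BAC·BAC·CAB·A·A·CAB·BAC·CAB·A·CAB·BAC·BAC·CAB·A
    A ↦ CAB
    B ↦ BAC
    C ↦ A

A->CAB, B->BAC, C->A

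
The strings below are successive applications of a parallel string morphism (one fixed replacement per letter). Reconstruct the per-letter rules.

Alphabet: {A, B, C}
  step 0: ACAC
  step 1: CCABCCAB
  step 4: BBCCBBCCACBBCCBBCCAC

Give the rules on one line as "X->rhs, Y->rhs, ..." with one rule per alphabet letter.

A->CCA, B->C, C->B

  step 0 ⇒ step 1: ACAC ⇒ CCA·B·CCA·B
    A ↦ CCA
    C ↦ B
    B ↦ C  (constrained at step 1)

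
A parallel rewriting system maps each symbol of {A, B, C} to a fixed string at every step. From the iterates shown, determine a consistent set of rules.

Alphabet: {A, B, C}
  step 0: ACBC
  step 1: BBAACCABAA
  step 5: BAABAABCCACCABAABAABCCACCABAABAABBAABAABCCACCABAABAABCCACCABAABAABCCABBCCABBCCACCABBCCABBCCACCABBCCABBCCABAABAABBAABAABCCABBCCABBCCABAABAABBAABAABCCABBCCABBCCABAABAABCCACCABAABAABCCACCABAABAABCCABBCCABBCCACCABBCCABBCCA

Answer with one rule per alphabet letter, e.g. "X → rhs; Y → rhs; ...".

A->B, B->CCA, C->BAA

  step 0 ⇒ step 1: ACBC ⇒ B·BAA·CCA·BAA
    A ↦ B
    B ↦ CCA
    C ↦ BAA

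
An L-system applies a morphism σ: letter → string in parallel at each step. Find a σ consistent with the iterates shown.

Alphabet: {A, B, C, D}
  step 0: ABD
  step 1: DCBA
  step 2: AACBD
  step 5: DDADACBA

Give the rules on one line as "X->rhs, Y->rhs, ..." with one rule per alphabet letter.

A->D, B->CB, C->A, D->A

  step 1 ⇒ step 2: DCBA ⇒ A·A·CB·D
    A ↦ D
    B ↦ CB
    C ↦ A
    D ↦ A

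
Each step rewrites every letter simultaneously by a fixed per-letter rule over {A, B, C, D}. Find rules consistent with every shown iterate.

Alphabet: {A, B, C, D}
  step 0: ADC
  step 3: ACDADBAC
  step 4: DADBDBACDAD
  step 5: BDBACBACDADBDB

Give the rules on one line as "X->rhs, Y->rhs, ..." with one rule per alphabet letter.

  step 4 ⇒ step 5: DADBDBACDAD ⇒ B·D·B·AC·B·AC·D·AD·B·D·B
    A ↦ D
    B ↦ AC
    C ↦ AD
    D ↦ B

A->D, B->AC, C->AD, D->B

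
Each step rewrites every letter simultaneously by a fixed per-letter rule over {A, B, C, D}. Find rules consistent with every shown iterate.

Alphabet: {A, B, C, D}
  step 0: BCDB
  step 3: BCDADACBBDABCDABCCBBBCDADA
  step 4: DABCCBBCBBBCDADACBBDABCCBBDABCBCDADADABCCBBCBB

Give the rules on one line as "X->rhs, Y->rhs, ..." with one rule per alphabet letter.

  step 3 ⇒ step 4: BCDADACBBDABCDABCCBBBCDADA ⇒ DA·BC·CB·B·CB·B·BC·DA·DA·CB·B·DA·BC·CB·B·DA·BC·BC·DA·DA·DA·BC·CB·B·CB·B
    A ↦ B
    B ↦ DA
    C ↦ BC
    D ↦ CB

A->B, B->DA, C->BC, D->CB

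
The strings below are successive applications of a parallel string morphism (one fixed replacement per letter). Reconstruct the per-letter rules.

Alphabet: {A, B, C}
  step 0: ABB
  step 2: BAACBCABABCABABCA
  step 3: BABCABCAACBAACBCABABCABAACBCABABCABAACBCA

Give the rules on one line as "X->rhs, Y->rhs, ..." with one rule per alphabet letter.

A->BCA, B->BA, C->AC

  step 2 ⇒ step 3: BAACBCABABCABABCA ⇒ BA·BCA·BCA·AC·BA·AC·BCA·BA·BCA·BA·AC·BCA·BA·BCA·BA·AC·BCA
    A ↦ BCA
    B ↦ BA
    C ↦ AC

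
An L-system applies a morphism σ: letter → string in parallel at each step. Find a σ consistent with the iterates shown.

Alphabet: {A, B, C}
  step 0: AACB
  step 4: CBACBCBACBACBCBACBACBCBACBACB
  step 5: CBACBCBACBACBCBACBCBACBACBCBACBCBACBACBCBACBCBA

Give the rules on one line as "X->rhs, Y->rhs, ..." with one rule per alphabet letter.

  step 4 ⇒ step 5: CBACBCBACBACBCBACBACBCBACBACB ⇒ CB·A·CB·CB·A·CB·A·CB·CB·A·CB·CB·A·CB·A·CB·CB·A·CB·CB·A·CB·A·CB·CB·A·CB·CB·A
    A ↦ CB
    B ↦ A
    C ↦ CB

A->CB, B->A, C->CB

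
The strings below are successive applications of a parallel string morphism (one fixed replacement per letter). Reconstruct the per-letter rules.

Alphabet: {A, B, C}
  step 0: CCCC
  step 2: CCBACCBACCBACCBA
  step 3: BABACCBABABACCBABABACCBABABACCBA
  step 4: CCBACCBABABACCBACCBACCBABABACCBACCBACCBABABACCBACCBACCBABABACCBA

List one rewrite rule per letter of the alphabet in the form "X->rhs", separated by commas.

A->BA, B->CC, C->BA

  step 3 ⇒ step 4: BABACCBABABACCBABABACCBABABACCBA ⇒ CC·BA·CC·BA·BA·BA·CC·BA·CC·BA·CC·BA·BA·BA·CC·BA·CC·BA·CC·BA·BA·BA·CC·BA·CC·BA·CC·BA·BA·BA·CC·BA
    A ↦ BA
    B ↦ CC
    C ↦ BA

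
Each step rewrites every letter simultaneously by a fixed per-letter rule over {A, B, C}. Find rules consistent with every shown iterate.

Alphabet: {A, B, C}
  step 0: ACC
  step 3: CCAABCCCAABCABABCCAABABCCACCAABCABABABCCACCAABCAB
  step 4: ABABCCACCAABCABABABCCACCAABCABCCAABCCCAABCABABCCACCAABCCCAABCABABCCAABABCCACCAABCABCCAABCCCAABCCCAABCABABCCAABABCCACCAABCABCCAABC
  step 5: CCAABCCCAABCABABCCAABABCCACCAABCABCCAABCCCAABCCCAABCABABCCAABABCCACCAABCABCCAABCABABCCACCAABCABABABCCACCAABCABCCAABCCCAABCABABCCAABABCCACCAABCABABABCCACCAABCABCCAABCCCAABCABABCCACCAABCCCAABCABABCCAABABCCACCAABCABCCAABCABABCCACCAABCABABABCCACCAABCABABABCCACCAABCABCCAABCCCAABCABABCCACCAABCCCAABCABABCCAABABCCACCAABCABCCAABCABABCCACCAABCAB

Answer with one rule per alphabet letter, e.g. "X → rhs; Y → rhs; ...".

  step 4 ⇒ step 5: ABABCCACCAABCABABABCCACCAABCABCCAABCCCAABCABABCCACCAABCCCAABCABABCCAABABCCACCAABCABCCAABCCCAABCCCAABCABABCCAABABCCACCAABCABCCAABC ⇒ CCA·ABC·CCA·ABC·AB·AB·CCA·AB·AB·CCA·CCA·ABC·AB·CCA·ABC·CCA·ABC·CCA·ABC·AB·AB·CCA·AB·AB·CCA·CCA·ABC·AB·CCA·ABC·AB·AB·CCA·CCA·ABC·AB·AB·AB·CCA·CCA·ABC·AB·CCA·ABC·CCA·ABC·AB·AB·CCA·AB·AB·CCA·CCA·ABC·AB·AB·AB·CCA·CCA·ABC·AB·CCA·ABC·CCA·ABC·AB·AB·CCA·CCA·ABC·CCA·ABC·AB·AB·CCA·AB·AB·CCA·CCA·ABC·AB·CCA·ABC·AB·AB·CCA·CCA·ABC·AB·AB·AB·CCA·CCA·ABC·AB·AB·AB·CCA·CCA·ABC·AB·CCA·ABC·CCA·ABC·AB·AB·CCA·CCA·ABC·CCA·ABC·AB·AB·CCA·AB·AB·CCA·CCA·ABC·AB·CCA·ABC·AB·AB·CCA·CCA·ABC·AB
    A ↦ CCA
    B ↦ ABC
    C ↦ AB

A->CCA, B->ABC, C->AB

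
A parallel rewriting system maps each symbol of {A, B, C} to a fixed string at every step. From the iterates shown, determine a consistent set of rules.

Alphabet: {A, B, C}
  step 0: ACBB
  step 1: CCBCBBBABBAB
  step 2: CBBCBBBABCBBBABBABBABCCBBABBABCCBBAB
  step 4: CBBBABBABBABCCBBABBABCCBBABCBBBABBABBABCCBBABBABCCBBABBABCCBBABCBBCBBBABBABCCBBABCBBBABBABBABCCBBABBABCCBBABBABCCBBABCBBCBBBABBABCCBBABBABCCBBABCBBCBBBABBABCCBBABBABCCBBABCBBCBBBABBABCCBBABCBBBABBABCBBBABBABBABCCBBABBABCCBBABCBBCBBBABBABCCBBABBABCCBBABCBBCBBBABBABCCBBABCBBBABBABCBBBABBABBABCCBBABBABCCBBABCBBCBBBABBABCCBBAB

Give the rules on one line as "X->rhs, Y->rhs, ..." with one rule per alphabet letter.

  step 1 ⇒ step 2: CCBCBBBABBAB ⇒ CBB·CBB·BAB·CBB·BAB·BAB·BAB·CCB·BAB·BAB·CCB·BAB
    A ↦ CCB
    B ↦ BAB
    C ↦ CBB

A->CCB, B->BAB, C->CBB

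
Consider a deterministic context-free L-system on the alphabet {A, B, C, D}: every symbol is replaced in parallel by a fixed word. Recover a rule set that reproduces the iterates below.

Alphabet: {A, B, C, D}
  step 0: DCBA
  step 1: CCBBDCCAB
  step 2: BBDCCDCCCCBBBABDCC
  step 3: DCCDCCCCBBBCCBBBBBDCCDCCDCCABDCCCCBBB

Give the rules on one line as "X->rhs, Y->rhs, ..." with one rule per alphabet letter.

  step 2 ⇒ step 3: BBDCCDCCCCBBBABDCC ⇒ DCC·DCC·CCB·B·B·CCB·B·B·B·B·DCC·DCC·DCC·AB·DCC·CCB·B·B
    A ↦ AB
    B ↦ DCC
    C ↦ B
    D ↦ CCB

A->AB, B->DCC, C->B, D->CCB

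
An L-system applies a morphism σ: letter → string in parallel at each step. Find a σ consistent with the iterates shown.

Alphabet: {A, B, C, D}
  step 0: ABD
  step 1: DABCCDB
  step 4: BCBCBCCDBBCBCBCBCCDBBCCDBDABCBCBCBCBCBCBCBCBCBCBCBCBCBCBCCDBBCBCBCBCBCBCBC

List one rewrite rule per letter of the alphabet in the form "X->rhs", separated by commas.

  step 0 ⇒ step 1: ABD ⇒ DA·BC·CDB
    A ↦ DA
    B ↦ BC
    D ↦ CDB
    C ↦ BC  (constrained at step 1)

A->DA, B->BC, C->BC, D->CDB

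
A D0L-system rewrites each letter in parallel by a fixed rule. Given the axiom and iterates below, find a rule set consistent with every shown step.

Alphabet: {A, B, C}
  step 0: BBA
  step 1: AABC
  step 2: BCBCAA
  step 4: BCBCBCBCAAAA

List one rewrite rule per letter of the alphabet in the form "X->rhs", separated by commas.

  step 1 ⇒ step 2: AABC ⇒ BC·BC·A·A
    A ↦ BC
    B ↦ A
    C ↦ A

A->BC, B->A, C->A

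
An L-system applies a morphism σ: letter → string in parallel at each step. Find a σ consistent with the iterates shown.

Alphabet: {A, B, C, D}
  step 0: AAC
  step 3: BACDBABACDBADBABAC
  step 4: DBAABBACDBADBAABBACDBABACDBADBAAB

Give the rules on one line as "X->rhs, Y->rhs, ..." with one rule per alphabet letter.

  step 3 ⇒ step 4: BACDBABACDBADBABAC ⇒ D·BA·AB·BAC·D·BA·D·BA·AB·BAC·D·BA·BAC·D·BA·D·BA·AB
    A ↦ BA
    B ↦ D
    C ↦ AB
    D ↦ BAC

A->BA, B->D, C->AB, D->BAC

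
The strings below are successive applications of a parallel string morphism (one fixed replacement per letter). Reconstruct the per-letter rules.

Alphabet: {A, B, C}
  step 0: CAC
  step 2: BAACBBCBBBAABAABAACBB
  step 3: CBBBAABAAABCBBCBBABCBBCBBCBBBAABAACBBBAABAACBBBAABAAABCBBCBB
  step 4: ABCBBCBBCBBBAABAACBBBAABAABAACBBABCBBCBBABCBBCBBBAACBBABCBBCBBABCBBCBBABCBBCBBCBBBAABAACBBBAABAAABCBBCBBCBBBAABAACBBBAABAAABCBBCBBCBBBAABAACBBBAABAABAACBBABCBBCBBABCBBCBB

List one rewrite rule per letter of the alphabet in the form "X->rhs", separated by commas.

A->BAA, B->CBB, C->AB

  step 3 ⇒ step 4: CBBBAABAAABCBBCBBABCBBCBBCBBBAABAACBBBAABAACBBBAABAAABCBBCBB ⇒ AB·CBB·CBB·CBB·BAA·BAA·CBB·BAA·BAA·BAA·CBB·AB·CBB·CBB·AB·CBB·CBB·BAA·CBB·AB·CBB·CBB·AB·CBB·CBB·AB·CBB·CBB·CBB·BAA·BAA·CBB·BAA·BAA·AB·CBB·CBB·CBB·BAA·BAA·CBB·BAA·BAA·AB·CBB·CBB·CBB·BAA·BAA·CBB·BAA·BAA·BAA·CBB·AB·CBB·CBB·AB·CBB·CBB
    A ↦ BAA
    B ↦ CBB
    C ↦ AB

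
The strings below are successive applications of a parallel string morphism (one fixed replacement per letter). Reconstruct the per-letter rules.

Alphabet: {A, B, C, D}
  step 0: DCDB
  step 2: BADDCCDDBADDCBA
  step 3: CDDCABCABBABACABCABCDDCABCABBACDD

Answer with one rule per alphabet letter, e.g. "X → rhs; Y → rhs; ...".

  step 2 ⇒ step 3: BADDCCDDBADDCBA ⇒ C·DD·CAB·CAB·BA·BA·CAB·CAB·C·DD·CAB·CAB·BA·C·DD
    A ↦ DD
    B ↦ C
    C ↦ BA
    D ↦ CAB

A->DD, B->C, C->BA, D->CAB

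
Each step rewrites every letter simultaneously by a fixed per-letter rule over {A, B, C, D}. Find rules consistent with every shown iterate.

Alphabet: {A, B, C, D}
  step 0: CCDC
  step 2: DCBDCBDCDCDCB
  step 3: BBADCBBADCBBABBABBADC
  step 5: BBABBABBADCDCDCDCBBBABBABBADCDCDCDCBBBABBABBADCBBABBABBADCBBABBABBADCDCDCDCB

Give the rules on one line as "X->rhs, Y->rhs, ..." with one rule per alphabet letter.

  step 2 ⇒ step 3: DCBDCBDCDCDCB ⇒ BB·A·DC·BB·A·DC·BB·A·BB·A·BB·A·DC
    B ↦ DC
    C ↦ A
    D ↦ BB
    A ↦ DCB  (constrained at step 3)

A->DCB, B->DC, C->A, D->BB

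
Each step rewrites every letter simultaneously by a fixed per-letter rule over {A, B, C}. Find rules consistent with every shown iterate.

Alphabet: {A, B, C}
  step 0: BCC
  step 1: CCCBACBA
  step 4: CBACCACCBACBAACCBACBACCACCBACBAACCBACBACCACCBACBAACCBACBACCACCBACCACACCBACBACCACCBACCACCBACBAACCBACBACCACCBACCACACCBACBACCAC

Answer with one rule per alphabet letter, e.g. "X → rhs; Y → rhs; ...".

A->AC, B->CC, C->CBA

  step 0 ⇒ step 1: BCC ⇒ CC·CBA·CBA
    B ↦ CC
    C ↦ CBA
    A ↦ AC  (constrained at step 1)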